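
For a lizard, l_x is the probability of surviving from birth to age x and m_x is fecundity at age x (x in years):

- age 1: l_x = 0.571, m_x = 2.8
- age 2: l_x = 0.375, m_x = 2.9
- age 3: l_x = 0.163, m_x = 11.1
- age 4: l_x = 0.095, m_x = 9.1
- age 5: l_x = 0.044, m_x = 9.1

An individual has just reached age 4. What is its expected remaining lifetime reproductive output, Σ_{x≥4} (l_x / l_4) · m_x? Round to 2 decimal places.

13.31

l_4 = 0.095. Conditional survival from age 4 to x is l_x / l_4.
  x=4: (0.095/0.095) × 9.1 = 9.1000
  x=5: (0.044/0.095) × 9.1 = 4.2147
Sum = 9.1000 + 4.2147 = 13.3147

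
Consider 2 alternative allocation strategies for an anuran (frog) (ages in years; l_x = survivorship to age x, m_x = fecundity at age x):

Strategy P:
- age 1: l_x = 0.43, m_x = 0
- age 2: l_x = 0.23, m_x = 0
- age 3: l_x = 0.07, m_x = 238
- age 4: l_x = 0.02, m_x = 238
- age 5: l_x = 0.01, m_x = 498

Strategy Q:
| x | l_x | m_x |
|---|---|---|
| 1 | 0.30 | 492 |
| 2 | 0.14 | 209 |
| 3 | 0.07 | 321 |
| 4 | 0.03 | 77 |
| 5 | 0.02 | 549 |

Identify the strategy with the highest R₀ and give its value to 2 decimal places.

Strategy P: R₀ = 0.43×0 + 0.23×0 + 0.07×238 + 0.02×238 + 0.01×498 = 26.4000
Strategy Q: R₀ = 0.30×492 + 0.14×209 + 0.07×321 + 0.03×77 + 0.02×549 = 212.6200
Highest R₀: strategy Q with 212.6200.

212.62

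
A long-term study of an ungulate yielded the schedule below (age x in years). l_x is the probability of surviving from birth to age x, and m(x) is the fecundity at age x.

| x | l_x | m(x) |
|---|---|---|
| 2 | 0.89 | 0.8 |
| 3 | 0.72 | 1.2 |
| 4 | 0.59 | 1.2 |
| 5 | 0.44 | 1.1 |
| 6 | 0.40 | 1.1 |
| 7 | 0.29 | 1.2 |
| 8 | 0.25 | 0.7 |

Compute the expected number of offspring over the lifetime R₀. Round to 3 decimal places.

3.731

R₀ = Σ l_x m(x):
  age 2: 0.89 × 0.8 = 0.7120
  age 3: 0.72 × 1.2 = 0.8640
  age 4: 0.59 × 1.2 = 0.7080
  age 5: 0.44 × 1.1 = 0.4840
  age 6: 0.40 × 1.1 = 0.4400
  age 7: 0.29 × 1.2 = 0.3480
  age 8: 0.25 × 0.7 = 0.1750
R₀ = 0.7120 + 0.8640 + 0.7080 + 0.4840 + 0.4400 + 0.3480 + 0.1750 = 3.7310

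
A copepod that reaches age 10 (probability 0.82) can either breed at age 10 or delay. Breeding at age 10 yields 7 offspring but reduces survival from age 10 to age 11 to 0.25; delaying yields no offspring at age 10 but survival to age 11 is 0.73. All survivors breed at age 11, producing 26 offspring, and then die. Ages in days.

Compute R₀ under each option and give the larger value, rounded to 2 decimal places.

breed at age 10: R₀ = 0.82 × (7 + 0.25 × 26) = 0.82 × 13.5000 = 11.0700
delay to age 11: R₀ = 0.82 × (0.73 × 26) = 0.82 × 18.9800 = 15.5636
Higher: delay to age 11 (15.5636).

15.56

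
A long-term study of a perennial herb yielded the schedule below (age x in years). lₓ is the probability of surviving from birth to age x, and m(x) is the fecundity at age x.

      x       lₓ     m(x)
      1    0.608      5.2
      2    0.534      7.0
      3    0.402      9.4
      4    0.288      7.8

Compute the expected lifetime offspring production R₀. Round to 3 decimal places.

12.925

R₀ = Σ lₓ m(x):
  age 1: 0.608 × 5.2 = 3.1616
  age 2: 0.534 × 7.0 = 3.7380
  age 3: 0.402 × 9.4 = 3.7788
  age 4: 0.288 × 7.8 = 2.2464
R₀ = 3.1616 + 3.7380 + 3.7788 + 2.2464 = 12.9248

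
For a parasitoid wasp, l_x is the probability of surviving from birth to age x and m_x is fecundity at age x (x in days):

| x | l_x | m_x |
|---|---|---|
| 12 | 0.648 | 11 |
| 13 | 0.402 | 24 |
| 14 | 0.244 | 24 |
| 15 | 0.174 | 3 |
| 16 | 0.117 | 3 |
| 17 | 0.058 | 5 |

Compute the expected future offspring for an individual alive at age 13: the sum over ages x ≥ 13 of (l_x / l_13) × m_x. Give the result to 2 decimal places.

l_13 = 0.402. Conditional survival from age 13 to x is l_x / l_13.
  x=13: (0.402/0.402) × 24 = 24.0000
  x=14: (0.244/0.402) × 24 = 14.5672
  x=15: (0.174/0.402) × 3 = 1.2985
  x=16: (0.117/0.402) × 3 = 0.8731
  x=17: (0.058/0.402) × 5 = 0.7214
Sum = 24.0000 + 14.5672 + 1.2985 + 0.8731 + 0.7214 = 41.4602

41.46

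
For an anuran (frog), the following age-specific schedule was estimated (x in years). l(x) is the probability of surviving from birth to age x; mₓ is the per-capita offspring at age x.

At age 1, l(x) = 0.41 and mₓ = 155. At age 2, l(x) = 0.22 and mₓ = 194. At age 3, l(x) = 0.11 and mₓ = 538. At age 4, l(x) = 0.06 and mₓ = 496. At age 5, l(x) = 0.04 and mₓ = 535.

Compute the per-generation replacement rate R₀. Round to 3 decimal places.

216.570

R₀ = Σ l(x) mₓ:
  age 1: 0.41 × 155 = 63.5500
  age 2: 0.22 × 194 = 42.6800
  age 3: 0.11 × 538 = 59.1800
  age 4: 0.06 × 496 = 29.7600
  age 5: 0.04 × 535 = 21.4000
R₀ = 63.5500 + 42.6800 + 59.1800 + 29.7600 + 21.4000 = 216.5700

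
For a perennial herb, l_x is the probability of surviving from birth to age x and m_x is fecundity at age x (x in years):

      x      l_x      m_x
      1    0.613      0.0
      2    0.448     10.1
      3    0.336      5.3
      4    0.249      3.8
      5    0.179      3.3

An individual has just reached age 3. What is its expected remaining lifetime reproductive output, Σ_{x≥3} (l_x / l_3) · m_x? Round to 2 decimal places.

9.87

l_3 = 0.336. Conditional survival from age 3 to x is l_x / l_3.
  x=3: (0.336/0.336) × 5.3 = 5.3000
  x=4: (0.249/0.336) × 3.8 = 2.8161
  x=5: (0.179/0.336) × 3.3 = 1.7580
Sum = 5.3000 + 2.8161 + 1.7580 = 9.8741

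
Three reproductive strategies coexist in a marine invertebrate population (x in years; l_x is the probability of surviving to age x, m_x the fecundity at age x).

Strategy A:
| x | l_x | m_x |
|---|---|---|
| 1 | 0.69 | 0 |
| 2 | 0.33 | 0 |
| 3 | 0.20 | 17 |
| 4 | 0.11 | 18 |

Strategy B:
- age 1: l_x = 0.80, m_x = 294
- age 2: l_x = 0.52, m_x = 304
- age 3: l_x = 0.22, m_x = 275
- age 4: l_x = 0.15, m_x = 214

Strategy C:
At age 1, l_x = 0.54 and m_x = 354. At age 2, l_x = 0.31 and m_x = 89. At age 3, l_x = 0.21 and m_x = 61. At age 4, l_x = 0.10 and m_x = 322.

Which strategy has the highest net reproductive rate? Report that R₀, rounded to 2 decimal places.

Strategy A: R₀ = 0.69×0 + 0.33×0 + 0.20×17 + 0.11×18 = 5.3800
Strategy B: R₀ = 0.80×294 + 0.52×304 + 0.22×275 + 0.15×214 = 485.8800
Strategy C: R₀ = 0.54×354 + 0.31×89 + 0.21×61 + 0.10×322 = 263.7600
Highest R₀: strategy B with 485.8800.

485.88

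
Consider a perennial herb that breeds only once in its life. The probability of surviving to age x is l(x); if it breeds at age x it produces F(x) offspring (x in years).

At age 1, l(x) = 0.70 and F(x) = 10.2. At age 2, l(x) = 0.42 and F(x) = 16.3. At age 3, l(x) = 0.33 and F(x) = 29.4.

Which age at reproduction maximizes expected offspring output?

3

Expected offspring if breeding at age x = l(x) × F(x):
  age 1: 0.70 × 10.2 = 7.140
  age 2: 0.42 × 16.3 = 6.846
  age 3: 0.33 × 29.4 = 9.702
Maximum at age 3 (9.702).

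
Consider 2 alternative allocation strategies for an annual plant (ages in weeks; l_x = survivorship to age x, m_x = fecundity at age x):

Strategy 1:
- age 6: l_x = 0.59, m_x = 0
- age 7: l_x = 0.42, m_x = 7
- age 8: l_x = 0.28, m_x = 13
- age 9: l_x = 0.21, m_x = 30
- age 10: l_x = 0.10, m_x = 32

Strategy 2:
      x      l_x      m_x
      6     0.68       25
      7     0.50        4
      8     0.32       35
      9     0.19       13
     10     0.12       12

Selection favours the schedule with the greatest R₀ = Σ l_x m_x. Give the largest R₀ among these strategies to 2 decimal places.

Strategy 1: R₀ = 0.59×0 + 0.42×7 + 0.28×13 + 0.21×30 + 0.10×32 = 16.0800
Strategy 2: R₀ = 0.68×25 + 0.50×4 + 0.32×35 + 0.19×13 + 0.12×12 = 34.1100
Highest R₀: strategy 2 with 34.1100.

34.11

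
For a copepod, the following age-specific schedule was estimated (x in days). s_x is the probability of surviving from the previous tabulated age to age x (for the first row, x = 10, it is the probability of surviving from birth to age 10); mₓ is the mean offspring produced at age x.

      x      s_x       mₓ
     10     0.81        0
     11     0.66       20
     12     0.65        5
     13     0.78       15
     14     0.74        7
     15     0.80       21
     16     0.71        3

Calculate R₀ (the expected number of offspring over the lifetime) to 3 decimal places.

Survivorship from birth: l_x = s_10·s_11·…·s_x.
  l_10 = 0.81000
  l_11 = 0.53460
  l_12 = 0.34749
  l_13 = 0.27104
  l_14 = 0.20057
  l_15 = 0.16046
  l_16 = 0.11392
R₀ = Σ l_x mₓ:
  age 10: 0.81000 × 0 = 0.0000
  age 11: 0.53460 × 20 = 10.6920
  age 12: 0.34749 × 5 = 1.7375
  age 13: 0.27104 × 15 = 4.0656
  age 14: 0.20057 × 7 = 1.4040
  age 15: 0.16046 × 21 = 3.3697
  age 16: 0.11392 × 3 = 0.3418
R₀ = 0.0000 + 10.6920 + 1.7375 + 4.0656 + 1.4040 + 3.3697 + 0.3418 = 21.6105

21.610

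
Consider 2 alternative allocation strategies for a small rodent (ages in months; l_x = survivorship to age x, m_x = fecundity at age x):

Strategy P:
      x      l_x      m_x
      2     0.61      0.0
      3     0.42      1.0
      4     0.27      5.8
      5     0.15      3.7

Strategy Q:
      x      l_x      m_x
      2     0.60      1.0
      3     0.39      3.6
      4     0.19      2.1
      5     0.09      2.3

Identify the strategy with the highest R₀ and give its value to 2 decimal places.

Strategy P: R₀ = 0.61×0.0 + 0.42×1.0 + 0.27×5.8 + 0.15×3.7 = 2.5410
Strategy Q: R₀ = 0.60×1.0 + 0.39×3.6 + 0.19×2.1 + 0.09×2.3 = 2.6100
Highest R₀: strategy Q with 2.6100.

2.61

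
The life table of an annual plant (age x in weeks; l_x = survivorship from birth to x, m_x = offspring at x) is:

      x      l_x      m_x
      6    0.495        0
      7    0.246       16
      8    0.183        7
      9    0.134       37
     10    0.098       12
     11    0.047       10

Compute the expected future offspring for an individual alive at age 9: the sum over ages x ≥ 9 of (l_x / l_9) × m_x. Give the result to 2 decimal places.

49.28

l_9 = 0.134. Conditional survival from age 9 to x is l_x / l_9.
  x=9: (0.134/0.134) × 37 = 37.0000
  x=10: (0.098/0.134) × 12 = 8.7761
  x=11: (0.047/0.134) × 10 = 3.5075
Sum = 37.0000 + 8.7761 + 3.5075 = 49.2836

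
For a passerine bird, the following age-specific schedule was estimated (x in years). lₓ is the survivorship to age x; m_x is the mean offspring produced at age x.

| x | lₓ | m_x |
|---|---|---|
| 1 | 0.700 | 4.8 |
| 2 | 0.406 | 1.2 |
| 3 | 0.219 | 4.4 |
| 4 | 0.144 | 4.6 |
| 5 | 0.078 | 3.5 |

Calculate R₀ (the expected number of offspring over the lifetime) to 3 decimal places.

5.746

R₀ = Σ lₓ m_x:
  age 1: 0.700 × 4.8 = 3.3600
  age 2: 0.406 × 1.2 = 0.4872
  age 3: 0.219 × 4.4 = 0.9636
  age 4: 0.144 × 4.6 = 0.6624
  age 5: 0.078 × 3.5 = 0.2730
R₀ = 3.3600 + 0.4872 + 0.9636 + 0.6624 + 0.2730 = 5.7462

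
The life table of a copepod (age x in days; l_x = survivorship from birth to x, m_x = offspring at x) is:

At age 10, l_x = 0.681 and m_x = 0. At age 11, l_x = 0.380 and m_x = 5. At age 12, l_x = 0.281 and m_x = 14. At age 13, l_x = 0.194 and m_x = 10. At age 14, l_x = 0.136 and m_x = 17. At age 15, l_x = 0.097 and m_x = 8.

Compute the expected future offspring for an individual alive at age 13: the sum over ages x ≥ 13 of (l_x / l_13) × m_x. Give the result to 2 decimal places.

25.92

l_13 = 0.194. Conditional survival from age 13 to x is l_x / l_13.
  x=13: (0.194/0.194) × 10 = 10.0000
  x=14: (0.136/0.194) × 17 = 11.9175
  x=15: (0.097/0.194) × 8 = 4.0000
Sum = 10.0000 + 11.9175 + 4.0000 = 25.9175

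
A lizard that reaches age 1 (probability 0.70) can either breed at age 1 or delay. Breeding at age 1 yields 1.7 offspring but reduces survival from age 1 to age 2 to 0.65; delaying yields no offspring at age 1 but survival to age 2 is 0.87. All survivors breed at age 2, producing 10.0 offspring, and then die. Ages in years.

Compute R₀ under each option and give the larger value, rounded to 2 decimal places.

6.09

breed at age 1: R₀ = 0.70 × (1.7 + 0.65 × 10.0) = 0.70 × 8.2000 = 5.7400
delay to age 2: R₀ = 0.70 × (0.87 × 10.0) = 0.70 × 8.7000 = 6.0900
Higher: delay to age 2 (6.0900).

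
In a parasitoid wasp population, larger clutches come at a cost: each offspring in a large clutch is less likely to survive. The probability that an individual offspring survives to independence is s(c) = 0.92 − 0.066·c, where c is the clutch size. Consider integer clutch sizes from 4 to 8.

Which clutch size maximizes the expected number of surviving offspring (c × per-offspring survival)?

7

Expected surviving offspring = c × s(c):
  c=4: 4 × 0.656 = 2.624
  c=5: 5 × 0.590 = 2.950
  c=6: 6 × 0.524 = 3.144
  c=7: 7 × 0.458 = 3.206
  c=8: 8 × 0.392 = 3.136
Maximum at c = 7 (3.206 surviving offspring).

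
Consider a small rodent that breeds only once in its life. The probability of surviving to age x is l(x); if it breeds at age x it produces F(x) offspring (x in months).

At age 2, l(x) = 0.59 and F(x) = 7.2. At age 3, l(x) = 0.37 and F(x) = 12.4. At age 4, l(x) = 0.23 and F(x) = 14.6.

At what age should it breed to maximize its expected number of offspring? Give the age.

3

Expected offspring if breeding at age x = l(x) × F(x):
  age 2: 0.59 × 7.2 = 4.248
  age 3: 0.37 × 12.4 = 4.588
  age 4: 0.23 × 14.6 = 3.358
Maximum at age 3 (4.588).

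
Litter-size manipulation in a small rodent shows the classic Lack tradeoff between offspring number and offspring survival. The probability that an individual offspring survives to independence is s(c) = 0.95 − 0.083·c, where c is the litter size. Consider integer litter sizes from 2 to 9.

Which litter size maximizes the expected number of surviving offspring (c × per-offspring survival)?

Expected surviving offspring = c × s(c):
  c=2: 2 × 0.784 = 1.568
  c=3: 3 × 0.701 = 2.103
  c=4: 4 × 0.618 = 2.472
  c=5: 5 × 0.535 = 2.675
  c=6: 6 × 0.452 = 2.712
  c=7: 7 × 0.369 = 2.583
  c=8: 8 × 0.286 = 2.288
  c=9: 9 × 0.203 = 1.827
Maximum at c = 6 (2.712 surviving offspring).

6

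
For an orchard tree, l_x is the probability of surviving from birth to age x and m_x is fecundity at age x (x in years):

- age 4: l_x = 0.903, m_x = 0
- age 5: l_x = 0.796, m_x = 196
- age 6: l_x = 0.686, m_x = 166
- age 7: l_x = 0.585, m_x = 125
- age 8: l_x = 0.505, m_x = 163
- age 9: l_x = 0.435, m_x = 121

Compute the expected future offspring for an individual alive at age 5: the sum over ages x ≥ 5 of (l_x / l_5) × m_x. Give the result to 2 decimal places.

600.46

l_5 = 0.796. Conditional survival from age 5 to x is l_x / l_5.
  x=5: (0.796/0.796) × 196 = 196.0000
  x=6: (0.686/0.796) × 166 = 143.0603
  x=7: (0.585/0.796) × 125 = 91.8656
  x=8: (0.505/0.796) × 163 = 103.4108
  x=9: (0.435/0.796) × 121 = 66.1244
Sum = 196.0000 + 143.0603 + 91.8656 + 103.4108 + 66.1244 = 600.4611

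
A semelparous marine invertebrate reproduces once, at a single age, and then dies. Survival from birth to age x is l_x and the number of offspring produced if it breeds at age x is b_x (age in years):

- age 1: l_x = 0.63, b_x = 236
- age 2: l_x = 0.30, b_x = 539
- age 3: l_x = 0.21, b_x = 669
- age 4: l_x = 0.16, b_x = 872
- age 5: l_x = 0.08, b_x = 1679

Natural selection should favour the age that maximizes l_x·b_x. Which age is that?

2

Expected offspring if breeding at age x = l_x × b_x:
  age 1: 0.63 × 236 = 148.680
  age 2: 0.30 × 539 = 161.700
  age 3: 0.21 × 669 = 140.490
  age 4: 0.16 × 872 = 139.520
  age 5: 0.08 × 1679 = 134.320
Maximum at age 2 (161.700).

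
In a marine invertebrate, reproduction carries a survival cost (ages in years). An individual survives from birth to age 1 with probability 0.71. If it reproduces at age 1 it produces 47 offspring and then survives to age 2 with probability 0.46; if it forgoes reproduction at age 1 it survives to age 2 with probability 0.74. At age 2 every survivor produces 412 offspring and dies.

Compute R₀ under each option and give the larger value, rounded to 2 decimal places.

breed at age 1: R₀ = 0.71 × (47 + 0.46 × 412) = 0.71 × 236.5200 = 167.9292
delay to age 2: R₀ = 0.71 × (0.74 × 412) = 0.71 × 304.8800 = 216.4648
Higher: delay to age 2 (216.4648).

216.46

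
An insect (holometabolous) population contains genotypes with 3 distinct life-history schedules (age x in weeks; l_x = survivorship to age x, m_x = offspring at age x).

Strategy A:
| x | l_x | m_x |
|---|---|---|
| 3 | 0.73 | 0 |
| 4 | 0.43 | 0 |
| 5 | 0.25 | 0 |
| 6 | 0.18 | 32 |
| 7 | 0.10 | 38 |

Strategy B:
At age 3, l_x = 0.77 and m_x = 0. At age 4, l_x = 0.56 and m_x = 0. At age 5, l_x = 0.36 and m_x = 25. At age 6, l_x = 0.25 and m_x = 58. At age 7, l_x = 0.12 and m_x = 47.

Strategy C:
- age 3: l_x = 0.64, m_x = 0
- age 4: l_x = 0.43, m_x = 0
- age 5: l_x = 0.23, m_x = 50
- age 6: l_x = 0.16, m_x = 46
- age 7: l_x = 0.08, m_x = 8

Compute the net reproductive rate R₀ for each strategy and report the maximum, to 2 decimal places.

29.14

Strategy A: R₀ = 0.73×0 + 0.43×0 + 0.25×0 + 0.18×32 + 0.10×38 = 9.5600
Strategy B: R₀ = 0.77×0 + 0.56×0 + 0.36×25 + 0.25×58 + 0.12×47 = 29.1400
Strategy C: R₀ = 0.64×0 + 0.43×0 + 0.23×50 + 0.16×46 + 0.08×8 = 19.5000
Highest R₀: strategy B with 29.1400.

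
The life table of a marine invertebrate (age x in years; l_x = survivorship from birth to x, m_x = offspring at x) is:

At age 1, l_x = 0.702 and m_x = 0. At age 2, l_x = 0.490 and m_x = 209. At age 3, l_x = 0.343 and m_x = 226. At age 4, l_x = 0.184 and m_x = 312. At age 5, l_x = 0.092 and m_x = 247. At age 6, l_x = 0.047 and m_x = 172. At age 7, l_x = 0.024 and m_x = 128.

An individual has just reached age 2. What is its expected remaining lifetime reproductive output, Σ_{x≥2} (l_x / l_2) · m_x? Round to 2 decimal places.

l_2 = 0.490. Conditional survival from age 2 to x is l_x / l_2.
  x=2: (0.490/0.490) × 209 = 209.0000
  x=3: (0.343/0.490) × 226 = 158.2000
  x=4: (0.184/0.490) × 312 = 117.1592
  x=5: (0.092/0.490) × 247 = 46.3755
  x=6: (0.047/0.490) × 172 = 16.4980
  x=7: (0.024/0.490) × 128 = 6.2694
Sum = 209.0000 + 158.2000 + 117.1592 + 46.3755 + 16.4980 + 6.2694 = 553.5020

553.50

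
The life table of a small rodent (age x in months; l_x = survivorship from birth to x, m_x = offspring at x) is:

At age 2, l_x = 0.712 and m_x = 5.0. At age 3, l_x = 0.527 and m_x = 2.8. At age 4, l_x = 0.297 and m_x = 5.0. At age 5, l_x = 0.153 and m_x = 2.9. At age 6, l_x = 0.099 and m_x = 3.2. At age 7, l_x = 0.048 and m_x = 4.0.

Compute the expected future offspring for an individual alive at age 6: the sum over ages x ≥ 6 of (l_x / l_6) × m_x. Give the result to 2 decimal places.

5.14

l_6 = 0.099. Conditional survival from age 6 to x is l_x / l_6.
  x=6: (0.099/0.099) × 3.2 = 3.2000
  x=7: (0.048/0.099) × 4.0 = 1.9394
Sum = 3.2000 + 1.9394 = 5.1394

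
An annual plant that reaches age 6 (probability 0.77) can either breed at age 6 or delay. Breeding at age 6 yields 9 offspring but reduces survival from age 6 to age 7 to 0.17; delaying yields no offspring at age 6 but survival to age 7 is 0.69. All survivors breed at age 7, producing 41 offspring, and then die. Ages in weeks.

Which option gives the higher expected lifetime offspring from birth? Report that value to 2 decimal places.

breed at age 6: R₀ = 0.77 × (9 + 0.17 × 41) = 0.77 × 15.9700 = 12.2969
delay to age 7: R₀ = 0.77 × (0.69 × 41) = 0.77 × 28.2900 = 21.7833
Higher: delay to age 7 (21.7833).

21.78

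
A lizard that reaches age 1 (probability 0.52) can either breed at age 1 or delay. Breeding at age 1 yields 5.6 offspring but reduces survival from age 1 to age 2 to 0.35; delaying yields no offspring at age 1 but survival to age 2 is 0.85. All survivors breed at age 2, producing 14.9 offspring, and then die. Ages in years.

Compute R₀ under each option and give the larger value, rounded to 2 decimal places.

6.59

breed at age 1: R₀ = 0.52 × (5.6 + 0.35 × 14.9) = 0.52 × 10.8150 = 5.6238
delay to age 2: R₀ = 0.52 × (0.85 × 14.9) = 0.52 × 12.6650 = 6.5858
Higher: delay to age 2 (6.5858).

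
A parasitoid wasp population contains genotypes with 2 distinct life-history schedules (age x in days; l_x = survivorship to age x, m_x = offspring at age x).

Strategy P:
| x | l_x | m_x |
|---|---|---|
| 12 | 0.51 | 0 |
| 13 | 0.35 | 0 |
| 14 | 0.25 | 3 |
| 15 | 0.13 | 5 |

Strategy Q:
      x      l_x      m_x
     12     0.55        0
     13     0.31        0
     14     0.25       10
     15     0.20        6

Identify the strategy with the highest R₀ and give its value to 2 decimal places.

3.70

Strategy P: R₀ = 0.51×0 + 0.35×0 + 0.25×3 + 0.13×5 = 1.4000
Strategy Q: R₀ = 0.55×0 + 0.31×0 + 0.25×10 + 0.20×6 = 3.7000
Highest R₀: strategy Q with 3.7000.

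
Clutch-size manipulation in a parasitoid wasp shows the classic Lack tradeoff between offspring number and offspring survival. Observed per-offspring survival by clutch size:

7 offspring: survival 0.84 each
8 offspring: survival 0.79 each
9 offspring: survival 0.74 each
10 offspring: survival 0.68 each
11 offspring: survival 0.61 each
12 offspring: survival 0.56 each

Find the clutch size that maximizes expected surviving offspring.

Expected surviving offspring = c × s(c):
  c=7: 7 × 0.84 = 5.880
  c=8: 8 × 0.79 = 6.320
  c=9: 9 × 0.74 = 6.660
  c=10: 10 × 0.68 = 6.800
  c=11: 11 × 0.61 = 6.710
  c=12: 12 × 0.56 = 6.720
Maximum at c = 10 (6.800 surviving offspring).

10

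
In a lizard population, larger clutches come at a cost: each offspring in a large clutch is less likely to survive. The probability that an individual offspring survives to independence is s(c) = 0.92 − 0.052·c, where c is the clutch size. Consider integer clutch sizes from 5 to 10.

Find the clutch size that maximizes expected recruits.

Expected recruits = c × s(c):
  c=5: 5 × 0.660 = 3.300
  c=6: 6 × 0.608 = 3.648
  c=7: 7 × 0.556 = 3.892
  c=8: 8 × 0.504 = 4.032
  c=9: 9 × 0.452 = 4.068
  c=10: 10 × 0.400 = 4.000
Maximum at c = 9 (4.068 recruits).

9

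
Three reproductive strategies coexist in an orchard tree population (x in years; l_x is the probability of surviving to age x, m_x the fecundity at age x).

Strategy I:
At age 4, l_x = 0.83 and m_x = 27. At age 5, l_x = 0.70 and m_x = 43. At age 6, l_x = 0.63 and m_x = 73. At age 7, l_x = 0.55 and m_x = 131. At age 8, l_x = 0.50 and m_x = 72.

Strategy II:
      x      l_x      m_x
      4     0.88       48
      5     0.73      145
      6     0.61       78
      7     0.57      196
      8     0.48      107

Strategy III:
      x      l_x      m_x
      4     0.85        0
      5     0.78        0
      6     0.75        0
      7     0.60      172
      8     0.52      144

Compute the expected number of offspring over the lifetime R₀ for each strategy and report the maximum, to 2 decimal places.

Strategy I: R₀ = 0.83×27 + 0.70×43 + 0.63×73 + 0.55×131 + 0.50×72 = 206.5500
Strategy II: R₀ = 0.88×48 + 0.73×145 + 0.61×78 + 0.57×196 + 0.48×107 = 358.7500
Strategy III: R₀ = 0.85×0 + 0.78×0 + 0.75×0 + 0.60×172 + 0.52×144 = 178.0800
Highest R₀: strategy II with 358.7500.

358.75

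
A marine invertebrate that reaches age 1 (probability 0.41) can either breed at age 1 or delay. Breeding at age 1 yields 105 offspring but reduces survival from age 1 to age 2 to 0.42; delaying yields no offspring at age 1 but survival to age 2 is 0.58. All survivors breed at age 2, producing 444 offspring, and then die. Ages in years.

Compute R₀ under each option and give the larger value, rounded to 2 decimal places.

breed at age 1: R₀ = 0.41 × (105 + 0.42 × 444) = 0.41 × 291.4800 = 119.5068
delay to age 2: R₀ = 0.41 × (0.58 × 444) = 0.41 × 257.5200 = 105.5832
Higher: breed at age 1 (119.5068).

119.51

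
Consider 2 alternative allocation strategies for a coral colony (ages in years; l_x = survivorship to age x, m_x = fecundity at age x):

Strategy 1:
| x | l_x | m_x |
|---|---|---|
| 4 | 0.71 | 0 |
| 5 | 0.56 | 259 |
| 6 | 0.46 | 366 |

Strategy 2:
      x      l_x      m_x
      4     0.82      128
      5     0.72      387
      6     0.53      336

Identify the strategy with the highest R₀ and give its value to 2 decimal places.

Strategy 1: R₀ = 0.71×0 + 0.56×259 + 0.46×366 = 313.4000
Strategy 2: R₀ = 0.82×128 + 0.72×387 + 0.53×336 = 561.6800
Highest R₀: strategy 2 with 561.6800.

561.68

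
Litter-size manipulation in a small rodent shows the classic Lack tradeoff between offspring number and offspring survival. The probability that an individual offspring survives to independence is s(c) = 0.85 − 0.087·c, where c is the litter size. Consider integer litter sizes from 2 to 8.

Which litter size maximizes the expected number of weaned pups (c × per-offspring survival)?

5

Expected weaned pups = c × s(c):
  c=2: 2 × 0.676 = 1.352
  c=3: 3 × 0.589 = 1.767
  c=4: 4 × 0.502 = 2.008
  c=5: 5 × 0.415 = 2.075
  c=6: 6 × 0.328 = 1.968
  c=7: 7 × 0.241 = 1.687
  c=8: 8 × 0.154 = 1.232
Maximum at c = 5 (2.075 weaned pups).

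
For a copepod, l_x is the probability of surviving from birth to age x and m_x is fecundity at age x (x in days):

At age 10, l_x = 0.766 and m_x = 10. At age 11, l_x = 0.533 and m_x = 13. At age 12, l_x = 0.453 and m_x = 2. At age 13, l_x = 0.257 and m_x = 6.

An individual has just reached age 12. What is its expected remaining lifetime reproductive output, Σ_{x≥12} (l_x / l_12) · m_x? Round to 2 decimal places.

5.40

l_12 = 0.453. Conditional survival from age 12 to x is l_x / l_12.
  x=12: (0.453/0.453) × 2 = 2.0000
  x=13: (0.257/0.453) × 6 = 3.4040
Sum = 2.0000 + 3.4040 = 5.4040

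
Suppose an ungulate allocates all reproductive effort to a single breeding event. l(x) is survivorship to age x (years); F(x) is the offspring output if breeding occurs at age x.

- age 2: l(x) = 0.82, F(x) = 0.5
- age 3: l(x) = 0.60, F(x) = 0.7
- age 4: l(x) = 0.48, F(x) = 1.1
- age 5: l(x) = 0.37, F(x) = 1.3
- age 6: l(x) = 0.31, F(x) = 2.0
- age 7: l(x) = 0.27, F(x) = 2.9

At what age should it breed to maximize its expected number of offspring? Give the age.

Expected offspring if breeding at age x = l(x) × F(x):
  age 2: 0.82 × 0.5 = 0.410
  age 3: 0.60 × 0.7 = 0.420
  age 4: 0.48 × 1.1 = 0.528
  age 5: 0.37 × 1.3 = 0.481
  age 6: 0.31 × 2.0 = 0.620
  age 7: 0.27 × 2.9 = 0.783
Maximum at age 7 (0.783).

7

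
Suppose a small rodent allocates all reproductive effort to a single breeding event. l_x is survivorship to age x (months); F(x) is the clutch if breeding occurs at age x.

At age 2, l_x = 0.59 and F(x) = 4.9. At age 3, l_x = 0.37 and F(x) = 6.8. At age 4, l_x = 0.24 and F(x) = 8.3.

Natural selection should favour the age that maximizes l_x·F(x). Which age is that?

2

Expected offspring if breeding at age x = l_x × F(x):
  age 2: 0.59 × 4.9 = 2.891
  age 3: 0.37 × 6.8 = 2.516
  age 4: 0.24 × 8.3 = 1.992
Maximum at age 2 (2.891).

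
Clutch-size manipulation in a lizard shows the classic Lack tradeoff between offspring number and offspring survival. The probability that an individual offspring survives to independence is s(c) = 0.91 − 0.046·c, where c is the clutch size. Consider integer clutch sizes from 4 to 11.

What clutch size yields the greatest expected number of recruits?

10

Expected recruits = c × s(c):
  c=4: 4 × 0.726 = 2.904
  c=5: 5 × 0.680 = 3.400
  c=6: 6 × 0.634 = 3.804
  c=7: 7 × 0.588 = 4.116
  c=8: 8 × 0.542 = 4.336
  c=9: 9 × 0.496 = 4.464
  c=10: 10 × 0.450 = 4.500
  c=11: 11 × 0.404 = 4.444
Maximum at c = 10 (4.500 recruits).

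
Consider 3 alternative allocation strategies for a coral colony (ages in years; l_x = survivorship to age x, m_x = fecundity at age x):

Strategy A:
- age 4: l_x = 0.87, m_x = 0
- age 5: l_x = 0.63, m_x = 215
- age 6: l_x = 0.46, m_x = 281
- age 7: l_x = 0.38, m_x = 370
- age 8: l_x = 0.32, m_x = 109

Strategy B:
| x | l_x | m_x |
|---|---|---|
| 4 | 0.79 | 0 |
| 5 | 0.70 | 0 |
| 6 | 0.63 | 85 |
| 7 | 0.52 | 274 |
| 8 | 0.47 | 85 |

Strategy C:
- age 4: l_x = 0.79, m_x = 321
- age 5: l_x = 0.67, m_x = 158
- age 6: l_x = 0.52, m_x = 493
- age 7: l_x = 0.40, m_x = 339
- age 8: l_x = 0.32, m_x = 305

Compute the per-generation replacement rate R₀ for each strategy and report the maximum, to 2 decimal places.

849.01

Strategy A: R₀ = 0.87×0 + 0.63×215 + 0.46×281 + 0.38×370 + 0.32×109 = 440.1900
Strategy B: R₀ = 0.79×0 + 0.70×0 + 0.63×85 + 0.52×274 + 0.47×85 = 235.9800
Strategy C: R₀ = 0.79×321 + 0.67×158 + 0.52×493 + 0.40×339 + 0.32×305 = 849.0100
Highest R₀: strategy C with 849.0100.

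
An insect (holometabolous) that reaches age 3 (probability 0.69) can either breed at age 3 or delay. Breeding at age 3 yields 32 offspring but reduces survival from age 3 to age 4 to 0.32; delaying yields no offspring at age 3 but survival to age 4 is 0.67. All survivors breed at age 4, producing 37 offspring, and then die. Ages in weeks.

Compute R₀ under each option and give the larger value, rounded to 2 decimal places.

30.25

breed at age 3: R₀ = 0.69 × (32 + 0.32 × 37) = 0.69 × 43.8400 = 30.2496
delay to age 4: R₀ = 0.69 × (0.67 × 37) = 0.69 × 24.7900 = 17.1051
Higher: breed at age 3 (30.2496).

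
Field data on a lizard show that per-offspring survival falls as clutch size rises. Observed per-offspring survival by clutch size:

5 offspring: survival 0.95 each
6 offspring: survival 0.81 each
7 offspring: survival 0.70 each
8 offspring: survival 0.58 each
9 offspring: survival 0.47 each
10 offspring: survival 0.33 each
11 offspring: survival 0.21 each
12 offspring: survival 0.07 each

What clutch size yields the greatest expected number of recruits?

7

Expected recruits = c × s(c):
  c=5: 5 × 0.95 = 4.750
  c=6: 6 × 0.81 = 4.860
  c=7: 7 × 0.70 = 4.900
  c=8: 8 × 0.58 = 4.640
  c=9: 9 × 0.47 = 4.230
  c=10: 10 × 0.33 = 3.300
  c=11: 11 × 0.21 = 2.310
  c=12: 12 × 0.07 = 0.840
Maximum at c = 7 (4.900 recruits).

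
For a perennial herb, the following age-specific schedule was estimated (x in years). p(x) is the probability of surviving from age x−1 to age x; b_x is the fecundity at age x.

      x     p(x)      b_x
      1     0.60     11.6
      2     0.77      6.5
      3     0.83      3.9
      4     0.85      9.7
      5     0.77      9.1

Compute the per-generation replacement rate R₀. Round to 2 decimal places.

Survivorship from birth: l_x = p_1·p_2·…·p_x.
  l_1 = 0.60000
  l_2 = 0.46200
  l_3 = 0.38346
  l_4 = 0.32594
  l_5 = 0.25097
R₀ = Σ l_x b_x:
  age 1: 0.60000 × 11.6 = 6.9600
  age 2: 0.46200 × 6.5 = 3.0030
  age 3: 0.38346 × 3.9 = 1.4955
  age 4: 0.32594 × 9.7 = 3.1616
  age 5: 0.25097 × 9.1 = 2.2838
R₀ = 6.9600 + 3.0030 + 1.4955 + 3.1616 + 2.2838 = 16.9039

16.90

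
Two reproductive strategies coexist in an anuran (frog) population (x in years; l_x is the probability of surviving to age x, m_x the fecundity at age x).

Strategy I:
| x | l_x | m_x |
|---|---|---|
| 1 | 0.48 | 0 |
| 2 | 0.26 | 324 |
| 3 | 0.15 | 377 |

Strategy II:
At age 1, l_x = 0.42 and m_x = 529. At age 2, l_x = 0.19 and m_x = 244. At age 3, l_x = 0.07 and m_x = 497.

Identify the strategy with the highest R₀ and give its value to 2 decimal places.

Strategy I: R₀ = 0.48×0 + 0.26×324 + 0.15×377 = 140.7900
Strategy II: R₀ = 0.42×529 + 0.19×244 + 0.07×497 = 303.3300
Highest R₀: strategy II with 303.3300.

303.33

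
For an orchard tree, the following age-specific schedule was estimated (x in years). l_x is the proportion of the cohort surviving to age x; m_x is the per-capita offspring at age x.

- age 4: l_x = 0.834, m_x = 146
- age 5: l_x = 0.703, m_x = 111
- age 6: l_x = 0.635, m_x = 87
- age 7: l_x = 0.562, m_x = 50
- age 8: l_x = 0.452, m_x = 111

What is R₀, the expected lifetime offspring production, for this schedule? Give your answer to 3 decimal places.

R₀ = Σ l_x m_x:
  age 4: 0.834 × 146 = 121.7640
  age 5: 0.703 × 111 = 78.0330
  age 6: 0.635 × 87 = 55.2450
  age 7: 0.562 × 50 = 28.1000
  age 8: 0.452 × 111 = 50.1720
R₀ = 121.7640 + 78.0330 + 55.2450 + 28.1000 + 50.1720 = 333.3140

333.314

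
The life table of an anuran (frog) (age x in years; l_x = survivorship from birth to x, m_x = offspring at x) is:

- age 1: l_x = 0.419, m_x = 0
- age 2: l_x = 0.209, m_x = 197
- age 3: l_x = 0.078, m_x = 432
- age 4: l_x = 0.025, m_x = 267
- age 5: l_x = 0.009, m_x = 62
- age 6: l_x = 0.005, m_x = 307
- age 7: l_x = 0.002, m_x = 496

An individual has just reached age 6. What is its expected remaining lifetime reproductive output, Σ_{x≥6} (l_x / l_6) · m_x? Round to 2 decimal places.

505.40

l_6 = 0.005. Conditional survival from age 6 to x is l_x / l_6.
  x=6: (0.005/0.005) × 307 = 307.0000
  x=7: (0.002/0.005) × 496 = 198.4000
Sum = 307.0000 + 198.4000 = 505.4000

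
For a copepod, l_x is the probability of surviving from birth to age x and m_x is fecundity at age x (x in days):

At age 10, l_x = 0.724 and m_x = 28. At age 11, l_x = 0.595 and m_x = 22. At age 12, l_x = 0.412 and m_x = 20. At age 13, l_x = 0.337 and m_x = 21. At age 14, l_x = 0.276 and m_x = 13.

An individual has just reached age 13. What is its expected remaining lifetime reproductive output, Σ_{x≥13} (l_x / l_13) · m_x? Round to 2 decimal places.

l_13 = 0.337. Conditional survival from age 13 to x is l_x / l_13.
  x=13: (0.337/0.337) × 21 = 21.0000
  x=14: (0.276/0.337) × 13 = 10.6469
Sum = 21.0000 + 10.6469 = 31.6469

31.65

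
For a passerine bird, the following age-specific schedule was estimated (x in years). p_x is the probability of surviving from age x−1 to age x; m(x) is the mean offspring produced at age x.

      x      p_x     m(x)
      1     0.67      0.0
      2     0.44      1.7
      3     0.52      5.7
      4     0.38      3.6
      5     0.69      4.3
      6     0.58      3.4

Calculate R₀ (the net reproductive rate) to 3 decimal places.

1.837

Survivorship from birth: l_x = p_1·p_2·…·p_x.
  l_1 = 0.67000
  l_2 = 0.29480
  l_3 = 0.15330
  l_4 = 0.05825
  l_5 = 0.04019
  l_6 = 0.02331
R₀ = Σ l_x m(x):
  age 1: 0.67000 × 0.0 = 0.0000
  age 2: 0.29480 × 1.7 = 0.5012
  age 3: 0.15330 × 5.7 = 0.8738
  age 4: 0.05825 × 3.6 = 0.2097
  age 5: 0.04019 × 4.3 = 0.1728
  age 6: 0.02331 × 3.4 = 0.0793
R₀ = 0.0000 + 0.5012 + 0.8738 + 0.2097 + 0.1728 + 0.0793 = 1.8367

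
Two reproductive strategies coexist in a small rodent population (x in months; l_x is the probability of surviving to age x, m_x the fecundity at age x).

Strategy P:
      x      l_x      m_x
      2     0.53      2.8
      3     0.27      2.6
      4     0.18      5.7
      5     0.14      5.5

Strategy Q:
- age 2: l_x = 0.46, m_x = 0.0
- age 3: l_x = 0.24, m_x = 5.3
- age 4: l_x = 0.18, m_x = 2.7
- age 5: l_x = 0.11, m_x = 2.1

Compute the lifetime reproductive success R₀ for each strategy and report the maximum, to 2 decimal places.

3.98

Strategy P: R₀ = 0.53×2.8 + 0.27×2.6 + 0.18×5.7 + 0.14×5.5 = 3.9820
Strategy Q: R₀ = 0.46×0.0 + 0.24×5.3 + 0.18×2.7 + 0.11×2.1 = 1.9890
Highest R₀: strategy P with 3.9820.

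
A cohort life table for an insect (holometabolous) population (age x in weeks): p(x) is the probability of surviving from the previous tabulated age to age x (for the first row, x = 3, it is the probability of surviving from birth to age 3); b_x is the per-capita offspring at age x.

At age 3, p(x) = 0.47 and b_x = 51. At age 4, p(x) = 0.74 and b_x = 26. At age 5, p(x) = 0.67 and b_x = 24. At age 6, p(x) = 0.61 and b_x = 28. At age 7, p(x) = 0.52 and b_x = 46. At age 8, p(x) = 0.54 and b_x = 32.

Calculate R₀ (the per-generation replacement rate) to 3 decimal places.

47.263

Survivorship from birth: l_x = p_3·p_4·…·p_x.
  l_3 = 0.47000
  l_4 = 0.34780
  l_5 = 0.23303
  l_6 = 0.14215
  l_7 = 0.07392
  l_8 = 0.03991
R₀ = Σ l_x b_x:
  age 3: 0.47000 × 51 = 23.9700
  age 4: 0.34780 × 26 = 9.0428
  age 5: 0.23303 × 24 = 5.5927
  age 6: 0.14215 × 28 = 3.9802
  age 7: 0.07392 × 46 = 3.4003
  age 8: 0.03991 × 32 = 1.2771
R₀ = 23.9700 + 9.0428 + 5.5927 + 3.9802 + 3.4003 + 1.2771 = 47.2632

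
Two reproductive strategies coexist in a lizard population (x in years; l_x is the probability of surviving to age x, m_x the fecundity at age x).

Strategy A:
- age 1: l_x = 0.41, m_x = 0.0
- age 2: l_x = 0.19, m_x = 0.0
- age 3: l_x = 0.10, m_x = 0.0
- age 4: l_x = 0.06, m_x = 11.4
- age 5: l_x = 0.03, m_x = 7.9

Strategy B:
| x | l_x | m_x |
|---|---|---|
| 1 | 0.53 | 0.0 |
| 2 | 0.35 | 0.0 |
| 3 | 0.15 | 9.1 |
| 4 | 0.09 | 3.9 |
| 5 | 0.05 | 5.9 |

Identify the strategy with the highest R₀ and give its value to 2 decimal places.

Strategy A: R₀ = 0.41×0.0 + 0.19×0.0 + 0.10×0.0 + 0.06×11.4 + 0.03×7.9 = 0.9210
Strategy B: R₀ = 0.53×0.0 + 0.35×0.0 + 0.15×9.1 + 0.09×3.9 + 0.05×5.9 = 2.0110
Highest R₀: strategy B with 2.0110.

2.01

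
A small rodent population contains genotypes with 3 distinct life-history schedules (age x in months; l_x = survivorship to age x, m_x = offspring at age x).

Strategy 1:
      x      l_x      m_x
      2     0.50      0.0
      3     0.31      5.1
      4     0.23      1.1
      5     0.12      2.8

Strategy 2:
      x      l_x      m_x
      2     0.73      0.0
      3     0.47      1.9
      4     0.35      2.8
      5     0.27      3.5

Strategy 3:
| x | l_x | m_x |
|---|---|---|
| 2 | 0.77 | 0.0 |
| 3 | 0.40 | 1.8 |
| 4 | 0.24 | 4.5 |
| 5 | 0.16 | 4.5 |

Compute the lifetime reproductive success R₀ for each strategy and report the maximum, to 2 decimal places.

2.82

Strategy 1: R₀ = 0.50×0.0 + 0.31×5.1 + 0.23×1.1 + 0.12×2.8 = 2.1700
Strategy 2: R₀ = 0.73×0.0 + 0.47×1.9 + 0.35×2.8 + 0.27×3.5 = 2.8180
Strategy 3: R₀ = 0.77×0.0 + 0.40×1.8 + 0.24×4.5 + 0.16×4.5 = 2.5200
Highest R₀: strategy 2 with 2.8180.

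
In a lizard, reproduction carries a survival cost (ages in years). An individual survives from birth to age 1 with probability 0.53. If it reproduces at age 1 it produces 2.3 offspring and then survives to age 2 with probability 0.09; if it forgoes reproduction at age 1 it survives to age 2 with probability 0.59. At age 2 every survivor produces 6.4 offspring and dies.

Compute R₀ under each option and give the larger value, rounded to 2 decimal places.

2.00

breed at age 1: R₀ = 0.53 × (2.3 + 0.09 × 6.4) = 0.53 × 2.8760 = 1.5243
delay to age 2: R₀ = 0.53 × (0.59 × 6.4) = 0.53 × 3.7760 = 2.0013
Higher: delay to age 2 (2.0013).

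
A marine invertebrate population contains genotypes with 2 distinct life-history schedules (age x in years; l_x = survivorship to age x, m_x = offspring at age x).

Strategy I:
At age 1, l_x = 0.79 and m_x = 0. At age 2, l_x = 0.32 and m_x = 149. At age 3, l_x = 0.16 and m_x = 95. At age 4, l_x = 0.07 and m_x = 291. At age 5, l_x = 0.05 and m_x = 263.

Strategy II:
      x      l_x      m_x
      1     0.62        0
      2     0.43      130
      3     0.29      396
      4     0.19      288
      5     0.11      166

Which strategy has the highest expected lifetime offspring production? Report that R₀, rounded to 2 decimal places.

Strategy I: R₀ = 0.79×0 + 0.32×149 + 0.16×95 + 0.07×291 + 0.05×263 = 96.4000
Strategy II: R₀ = 0.62×0 + 0.43×130 + 0.29×396 + 0.19×288 + 0.11×166 = 243.7200
Highest R₀: strategy II with 243.7200.

243.72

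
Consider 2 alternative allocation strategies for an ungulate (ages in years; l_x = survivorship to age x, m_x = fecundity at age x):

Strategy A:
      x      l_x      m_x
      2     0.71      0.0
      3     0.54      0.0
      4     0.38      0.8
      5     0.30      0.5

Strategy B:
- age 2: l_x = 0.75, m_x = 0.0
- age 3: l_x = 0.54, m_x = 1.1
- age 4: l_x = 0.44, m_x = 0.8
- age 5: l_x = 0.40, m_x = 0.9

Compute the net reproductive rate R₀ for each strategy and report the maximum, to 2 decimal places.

Strategy A: R₀ = 0.71×0.0 + 0.54×0.0 + 0.38×0.8 + 0.30×0.5 = 0.4540
Strategy B: R₀ = 0.75×0.0 + 0.54×1.1 + 0.44×0.8 + 0.40×0.9 = 1.3060
Highest R₀: strategy B with 1.3060.

1.31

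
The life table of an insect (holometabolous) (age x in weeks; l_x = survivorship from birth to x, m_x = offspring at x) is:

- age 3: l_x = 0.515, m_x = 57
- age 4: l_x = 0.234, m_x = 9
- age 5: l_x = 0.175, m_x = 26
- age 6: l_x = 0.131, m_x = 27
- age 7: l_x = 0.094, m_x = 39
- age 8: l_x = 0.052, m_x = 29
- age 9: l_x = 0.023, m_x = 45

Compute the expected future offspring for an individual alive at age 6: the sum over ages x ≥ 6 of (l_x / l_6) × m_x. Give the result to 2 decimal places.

74.40

l_6 = 0.131. Conditional survival from age 6 to x is l_x / l_6.
  x=6: (0.131/0.131) × 27 = 27.0000
  x=7: (0.094/0.131) × 39 = 27.9847
  x=8: (0.052/0.131) × 29 = 11.5115
  x=9: (0.023/0.131) × 45 = 7.9008
Sum = 27.0000 + 27.9847 + 11.5115 + 7.9008 = 74.3969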